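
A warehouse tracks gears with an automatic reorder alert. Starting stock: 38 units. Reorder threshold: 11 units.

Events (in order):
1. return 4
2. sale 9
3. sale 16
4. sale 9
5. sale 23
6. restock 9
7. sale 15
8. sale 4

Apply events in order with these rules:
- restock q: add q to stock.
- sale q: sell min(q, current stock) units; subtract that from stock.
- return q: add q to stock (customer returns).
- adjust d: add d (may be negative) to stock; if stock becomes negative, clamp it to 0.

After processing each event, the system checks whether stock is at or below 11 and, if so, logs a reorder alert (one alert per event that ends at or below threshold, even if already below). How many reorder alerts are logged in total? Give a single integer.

Processing events:
Start: stock = 38
  Event 1 (return 4): 38 + 4 = 42
  Event 2 (sale 9): sell min(9,42)=9. stock: 42 - 9 = 33. total_sold = 9
  Event 3 (sale 16): sell min(16,33)=16. stock: 33 - 16 = 17. total_sold = 25
  Event 4 (sale 9): sell min(9,17)=9. stock: 17 - 9 = 8. total_sold = 34
  Event 5 (sale 23): sell min(23,8)=8. stock: 8 - 8 = 0. total_sold = 42
  Event 6 (restock 9): 0 + 9 = 9
  Event 7 (sale 15): sell min(15,9)=9. stock: 9 - 9 = 0. total_sold = 51
  Event 8 (sale 4): sell min(4,0)=0. stock: 0 - 0 = 0. total_sold = 51
Final: stock = 0, total_sold = 51

Checking against threshold 11:
  After event 1: stock=42 > 11
  After event 2: stock=33 > 11
  After event 3: stock=17 > 11
  After event 4: stock=8 <= 11 -> ALERT
  After event 5: stock=0 <= 11 -> ALERT
  After event 6: stock=9 <= 11 -> ALERT
  After event 7: stock=0 <= 11 -> ALERT
  After event 8: stock=0 <= 11 -> ALERT
Alert events: [4, 5, 6, 7, 8]. Count = 5

Answer: 5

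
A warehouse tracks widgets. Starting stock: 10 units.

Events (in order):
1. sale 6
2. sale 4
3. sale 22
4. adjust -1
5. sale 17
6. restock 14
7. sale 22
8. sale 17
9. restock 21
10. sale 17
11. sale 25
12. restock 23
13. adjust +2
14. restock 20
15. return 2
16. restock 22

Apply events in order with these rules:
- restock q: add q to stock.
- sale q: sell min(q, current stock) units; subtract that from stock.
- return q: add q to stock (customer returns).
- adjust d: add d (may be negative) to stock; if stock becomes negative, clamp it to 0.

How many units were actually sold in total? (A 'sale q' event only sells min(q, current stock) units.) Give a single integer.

Answer: 45

Derivation:
Processing events:
Start: stock = 10
  Event 1 (sale 6): sell min(6,10)=6. stock: 10 - 6 = 4. total_sold = 6
  Event 2 (sale 4): sell min(4,4)=4. stock: 4 - 4 = 0. total_sold = 10
  Event 3 (sale 22): sell min(22,0)=0. stock: 0 - 0 = 0. total_sold = 10
  Event 4 (adjust -1): 0 + -1 = 0 (clamped to 0)
  Event 5 (sale 17): sell min(17,0)=0. stock: 0 - 0 = 0. total_sold = 10
  Event 6 (restock 14): 0 + 14 = 14
  Event 7 (sale 22): sell min(22,14)=14. stock: 14 - 14 = 0. total_sold = 24
  Event 8 (sale 17): sell min(17,0)=0. stock: 0 - 0 = 0. total_sold = 24
  Event 9 (restock 21): 0 + 21 = 21
  Event 10 (sale 17): sell min(17,21)=17. stock: 21 - 17 = 4. total_sold = 41
  Event 11 (sale 25): sell min(25,4)=4. stock: 4 - 4 = 0. total_sold = 45
  Event 12 (restock 23): 0 + 23 = 23
  Event 13 (adjust +2): 23 + 2 = 25
  Event 14 (restock 20): 25 + 20 = 45
  Event 15 (return 2): 45 + 2 = 47
  Event 16 (restock 22): 47 + 22 = 69
Final: stock = 69, total_sold = 45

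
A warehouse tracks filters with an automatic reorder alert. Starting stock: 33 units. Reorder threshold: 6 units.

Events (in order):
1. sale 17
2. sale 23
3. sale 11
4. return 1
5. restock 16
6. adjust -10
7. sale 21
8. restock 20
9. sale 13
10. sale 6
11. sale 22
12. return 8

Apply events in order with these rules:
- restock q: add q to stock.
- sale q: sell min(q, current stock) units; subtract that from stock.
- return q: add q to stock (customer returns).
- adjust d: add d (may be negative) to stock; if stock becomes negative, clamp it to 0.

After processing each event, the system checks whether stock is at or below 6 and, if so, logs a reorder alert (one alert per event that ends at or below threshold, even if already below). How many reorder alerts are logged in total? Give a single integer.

Processing events:
Start: stock = 33
  Event 1 (sale 17): sell min(17,33)=17. stock: 33 - 17 = 16. total_sold = 17
  Event 2 (sale 23): sell min(23,16)=16. stock: 16 - 16 = 0. total_sold = 33
  Event 3 (sale 11): sell min(11,0)=0. stock: 0 - 0 = 0. total_sold = 33
  Event 4 (return 1): 0 + 1 = 1
  Event 5 (restock 16): 1 + 16 = 17
  Event 6 (adjust -10): 17 + -10 = 7
  Event 7 (sale 21): sell min(21,7)=7. stock: 7 - 7 = 0. total_sold = 40
  Event 8 (restock 20): 0 + 20 = 20
  Event 9 (sale 13): sell min(13,20)=13. stock: 20 - 13 = 7. total_sold = 53
  Event 10 (sale 6): sell min(6,7)=6. stock: 7 - 6 = 1. total_sold = 59
  Event 11 (sale 22): sell min(22,1)=1. stock: 1 - 1 = 0. total_sold = 60
  Event 12 (return 8): 0 + 8 = 8
Final: stock = 8, total_sold = 60

Checking against threshold 6:
  After event 1: stock=16 > 6
  After event 2: stock=0 <= 6 -> ALERT
  After event 3: stock=0 <= 6 -> ALERT
  After event 4: stock=1 <= 6 -> ALERT
  After event 5: stock=17 > 6
  After event 6: stock=7 > 6
  After event 7: stock=0 <= 6 -> ALERT
  After event 8: stock=20 > 6
  After event 9: stock=7 > 6
  After event 10: stock=1 <= 6 -> ALERT
  After event 11: stock=0 <= 6 -> ALERT
  After event 12: stock=8 > 6
Alert events: [2, 3, 4, 7, 10, 11]. Count = 6

Answer: 6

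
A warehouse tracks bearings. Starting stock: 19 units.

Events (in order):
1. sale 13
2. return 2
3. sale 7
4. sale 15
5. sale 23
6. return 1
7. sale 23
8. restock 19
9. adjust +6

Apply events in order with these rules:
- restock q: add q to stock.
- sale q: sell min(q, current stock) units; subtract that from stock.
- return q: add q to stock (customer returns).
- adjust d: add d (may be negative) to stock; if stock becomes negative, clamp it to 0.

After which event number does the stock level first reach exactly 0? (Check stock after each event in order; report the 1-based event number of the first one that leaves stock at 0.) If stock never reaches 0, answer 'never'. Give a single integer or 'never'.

Processing events:
Start: stock = 19
  Event 1 (sale 13): sell min(13,19)=13. stock: 19 - 13 = 6. total_sold = 13
  Event 2 (return 2): 6 + 2 = 8
  Event 3 (sale 7): sell min(7,8)=7. stock: 8 - 7 = 1. total_sold = 20
  Event 4 (sale 15): sell min(15,1)=1. stock: 1 - 1 = 0. total_sold = 21
  Event 5 (sale 23): sell min(23,0)=0. stock: 0 - 0 = 0. total_sold = 21
  Event 6 (return 1): 0 + 1 = 1
  Event 7 (sale 23): sell min(23,1)=1. stock: 1 - 1 = 0. total_sold = 22
  Event 8 (restock 19): 0 + 19 = 19
  Event 9 (adjust +6): 19 + 6 = 25
Final: stock = 25, total_sold = 22

First zero at event 4.

Answer: 4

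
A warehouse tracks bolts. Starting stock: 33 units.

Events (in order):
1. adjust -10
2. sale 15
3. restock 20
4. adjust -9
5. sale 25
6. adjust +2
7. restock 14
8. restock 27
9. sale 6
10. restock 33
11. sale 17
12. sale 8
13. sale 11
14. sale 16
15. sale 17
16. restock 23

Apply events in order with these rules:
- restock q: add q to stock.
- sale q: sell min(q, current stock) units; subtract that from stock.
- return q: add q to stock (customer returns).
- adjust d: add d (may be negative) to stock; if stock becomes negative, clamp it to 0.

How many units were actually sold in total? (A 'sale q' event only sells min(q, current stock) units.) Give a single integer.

Answer: 109

Derivation:
Processing events:
Start: stock = 33
  Event 1 (adjust -10): 33 + -10 = 23
  Event 2 (sale 15): sell min(15,23)=15. stock: 23 - 15 = 8. total_sold = 15
  Event 3 (restock 20): 8 + 20 = 28
  Event 4 (adjust -9): 28 + -9 = 19
  Event 5 (sale 25): sell min(25,19)=19. stock: 19 - 19 = 0. total_sold = 34
  Event 6 (adjust +2): 0 + 2 = 2
  Event 7 (restock 14): 2 + 14 = 16
  Event 8 (restock 27): 16 + 27 = 43
  Event 9 (sale 6): sell min(6,43)=6. stock: 43 - 6 = 37. total_sold = 40
  Event 10 (restock 33): 37 + 33 = 70
  Event 11 (sale 17): sell min(17,70)=17. stock: 70 - 17 = 53. total_sold = 57
  Event 12 (sale 8): sell min(8,53)=8. stock: 53 - 8 = 45. total_sold = 65
  Event 13 (sale 11): sell min(11,45)=11. stock: 45 - 11 = 34. total_sold = 76
  Event 14 (sale 16): sell min(16,34)=16. stock: 34 - 16 = 18. total_sold = 92
  Event 15 (sale 17): sell min(17,18)=17. stock: 18 - 17 = 1. total_sold = 109
  Event 16 (restock 23): 1 + 23 = 24
Final: stock = 24, total_sold = 109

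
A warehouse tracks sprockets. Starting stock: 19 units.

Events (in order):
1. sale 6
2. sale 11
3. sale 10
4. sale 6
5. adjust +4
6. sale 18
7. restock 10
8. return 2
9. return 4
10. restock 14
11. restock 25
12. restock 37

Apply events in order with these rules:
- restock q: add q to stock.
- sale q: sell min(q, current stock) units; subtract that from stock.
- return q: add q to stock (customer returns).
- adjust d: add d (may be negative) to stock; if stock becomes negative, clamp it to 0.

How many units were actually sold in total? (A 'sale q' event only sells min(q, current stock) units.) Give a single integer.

Answer: 23

Derivation:
Processing events:
Start: stock = 19
  Event 1 (sale 6): sell min(6,19)=6. stock: 19 - 6 = 13. total_sold = 6
  Event 2 (sale 11): sell min(11,13)=11. stock: 13 - 11 = 2. total_sold = 17
  Event 3 (sale 10): sell min(10,2)=2. stock: 2 - 2 = 0. total_sold = 19
  Event 4 (sale 6): sell min(6,0)=0. stock: 0 - 0 = 0. total_sold = 19
  Event 5 (adjust +4): 0 + 4 = 4
  Event 6 (sale 18): sell min(18,4)=4. stock: 4 - 4 = 0. total_sold = 23
  Event 7 (restock 10): 0 + 10 = 10
  Event 8 (return 2): 10 + 2 = 12
  Event 9 (return 4): 12 + 4 = 16
  Event 10 (restock 14): 16 + 14 = 30
  Event 11 (restock 25): 30 + 25 = 55
  Event 12 (restock 37): 55 + 37 = 92
Final: stock = 92, total_sold = 23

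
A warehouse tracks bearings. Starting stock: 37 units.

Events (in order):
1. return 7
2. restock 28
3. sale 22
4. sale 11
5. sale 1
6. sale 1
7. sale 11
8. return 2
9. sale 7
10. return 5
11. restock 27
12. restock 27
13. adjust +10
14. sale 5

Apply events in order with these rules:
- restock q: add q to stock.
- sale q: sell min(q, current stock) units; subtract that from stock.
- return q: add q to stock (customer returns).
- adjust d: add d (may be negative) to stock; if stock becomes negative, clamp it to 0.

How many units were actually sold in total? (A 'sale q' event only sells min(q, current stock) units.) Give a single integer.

Processing events:
Start: stock = 37
  Event 1 (return 7): 37 + 7 = 44
  Event 2 (restock 28): 44 + 28 = 72
  Event 3 (sale 22): sell min(22,72)=22. stock: 72 - 22 = 50. total_sold = 22
  Event 4 (sale 11): sell min(11,50)=11. stock: 50 - 11 = 39. total_sold = 33
  Event 5 (sale 1): sell min(1,39)=1. stock: 39 - 1 = 38. total_sold = 34
  Event 6 (sale 1): sell min(1,38)=1. stock: 38 - 1 = 37. total_sold = 35
  Event 7 (sale 11): sell min(11,37)=11. stock: 37 - 11 = 26. total_sold = 46
  Event 8 (return 2): 26 + 2 = 28
  Event 9 (sale 7): sell min(7,28)=7. stock: 28 - 7 = 21. total_sold = 53
  Event 10 (return 5): 21 + 5 = 26
  Event 11 (restock 27): 26 + 27 = 53
  Event 12 (restock 27): 53 + 27 = 80
  Event 13 (adjust +10): 80 + 10 = 90
  Event 14 (sale 5): sell min(5,90)=5. stock: 90 - 5 = 85. total_sold = 58
Final: stock = 85, total_sold = 58

Answer: 58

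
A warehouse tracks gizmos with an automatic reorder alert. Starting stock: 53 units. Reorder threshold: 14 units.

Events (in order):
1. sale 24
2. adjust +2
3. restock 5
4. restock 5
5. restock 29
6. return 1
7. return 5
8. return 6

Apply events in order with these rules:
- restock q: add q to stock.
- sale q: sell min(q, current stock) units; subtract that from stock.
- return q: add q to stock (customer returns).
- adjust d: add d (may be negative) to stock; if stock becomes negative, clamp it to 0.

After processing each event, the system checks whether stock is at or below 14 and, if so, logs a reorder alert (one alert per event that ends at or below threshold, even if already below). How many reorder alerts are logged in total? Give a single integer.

Answer: 0

Derivation:
Processing events:
Start: stock = 53
  Event 1 (sale 24): sell min(24,53)=24. stock: 53 - 24 = 29. total_sold = 24
  Event 2 (adjust +2): 29 + 2 = 31
  Event 3 (restock 5): 31 + 5 = 36
  Event 4 (restock 5): 36 + 5 = 41
  Event 5 (restock 29): 41 + 29 = 70
  Event 6 (return 1): 70 + 1 = 71
  Event 7 (return 5): 71 + 5 = 76
  Event 8 (return 6): 76 + 6 = 82
Final: stock = 82, total_sold = 24

Checking against threshold 14:
  After event 1: stock=29 > 14
  After event 2: stock=31 > 14
  After event 3: stock=36 > 14
  After event 4: stock=41 > 14
  After event 5: stock=70 > 14
  After event 6: stock=71 > 14
  After event 7: stock=76 > 14
  After event 8: stock=82 > 14
Alert events: []. Count = 0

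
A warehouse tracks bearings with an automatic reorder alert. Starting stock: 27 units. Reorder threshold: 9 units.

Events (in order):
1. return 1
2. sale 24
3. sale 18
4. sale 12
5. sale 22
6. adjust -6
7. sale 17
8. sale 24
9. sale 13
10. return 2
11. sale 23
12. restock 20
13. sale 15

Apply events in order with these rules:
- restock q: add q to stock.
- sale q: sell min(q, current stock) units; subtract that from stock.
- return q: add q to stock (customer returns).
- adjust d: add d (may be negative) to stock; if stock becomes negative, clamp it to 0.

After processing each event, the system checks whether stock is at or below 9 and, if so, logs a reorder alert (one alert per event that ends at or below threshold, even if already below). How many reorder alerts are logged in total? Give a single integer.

Processing events:
Start: stock = 27
  Event 1 (return 1): 27 + 1 = 28
  Event 2 (sale 24): sell min(24,28)=24. stock: 28 - 24 = 4. total_sold = 24
  Event 3 (sale 18): sell min(18,4)=4. stock: 4 - 4 = 0. total_sold = 28
  Event 4 (sale 12): sell min(12,0)=0. stock: 0 - 0 = 0. total_sold = 28
  Event 5 (sale 22): sell min(22,0)=0. stock: 0 - 0 = 0. total_sold = 28
  Event 6 (adjust -6): 0 + -6 = 0 (clamped to 0)
  Event 7 (sale 17): sell min(17,0)=0. stock: 0 - 0 = 0. total_sold = 28
  Event 8 (sale 24): sell min(24,0)=0. stock: 0 - 0 = 0. total_sold = 28
  Event 9 (sale 13): sell min(13,0)=0. stock: 0 - 0 = 0. total_sold = 28
  Event 10 (return 2): 0 + 2 = 2
  Event 11 (sale 23): sell min(23,2)=2. stock: 2 - 2 = 0. total_sold = 30
  Event 12 (restock 20): 0 + 20 = 20
  Event 13 (sale 15): sell min(15,20)=15. stock: 20 - 15 = 5. total_sold = 45
Final: stock = 5, total_sold = 45

Checking against threshold 9:
  After event 1: stock=28 > 9
  After event 2: stock=4 <= 9 -> ALERT
  After event 3: stock=0 <= 9 -> ALERT
  After event 4: stock=0 <= 9 -> ALERT
  After event 5: stock=0 <= 9 -> ALERT
  After event 6: stock=0 <= 9 -> ALERT
  After event 7: stock=0 <= 9 -> ALERT
  After event 8: stock=0 <= 9 -> ALERT
  After event 9: stock=0 <= 9 -> ALERT
  After event 10: stock=2 <= 9 -> ALERT
  After event 11: stock=0 <= 9 -> ALERT
  After event 12: stock=20 > 9
  After event 13: stock=5 <= 9 -> ALERT
Alert events: [2, 3, 4, 5, 6, 7, 8, 9, 10, 11, 13]. Count = 11

Answer: 11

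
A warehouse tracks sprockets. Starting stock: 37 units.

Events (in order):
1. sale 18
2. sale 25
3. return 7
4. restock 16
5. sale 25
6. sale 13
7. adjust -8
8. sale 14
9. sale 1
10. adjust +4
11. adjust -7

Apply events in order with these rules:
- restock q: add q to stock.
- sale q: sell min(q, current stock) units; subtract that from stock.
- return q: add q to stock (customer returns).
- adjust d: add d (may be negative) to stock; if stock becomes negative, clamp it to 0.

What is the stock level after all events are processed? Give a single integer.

Answer: 0

Derivation:
Processing events:
Start: stock = 37
  Event 1 (sale 18): sell min(18,37)=18. stock: 37 - 18 = 19. total_sold = 18
  Event 2 (sale 25): sell min(25,19)=19. stock: 19 - 19 = 0. total_sold = 37
  Event 3 (return 7): 0 + 7 = 7
  Event 4 (restock 16): 7 + 16 = 23
  Event 5 (sale 25): sell min(25,23)=23. stock: 23 - 23 = 0. total_sold = 60
  Event 6 (sale 13): sell min(13,0)=0. stock: 0 - 0 = 0. total_sold = 60
  Event 7 (adjust -8): 0 + -8 = 0 (clamped to 0)
  Event 8 (sale 14): sell min(14,0)=0. stock: 0 - 0 = 0. total_sold = 60
  Event 9 (sale 1): sell min(1,0)=0. stock: 0 - 0 = 0. total_sold = 60
  Event 10 (adjust +4): 0 + 4 = 4
  Event 11 (adjust -7): 4 + -7 = 0 (clamped to 0)
Final: stock = 0, total_sold = 60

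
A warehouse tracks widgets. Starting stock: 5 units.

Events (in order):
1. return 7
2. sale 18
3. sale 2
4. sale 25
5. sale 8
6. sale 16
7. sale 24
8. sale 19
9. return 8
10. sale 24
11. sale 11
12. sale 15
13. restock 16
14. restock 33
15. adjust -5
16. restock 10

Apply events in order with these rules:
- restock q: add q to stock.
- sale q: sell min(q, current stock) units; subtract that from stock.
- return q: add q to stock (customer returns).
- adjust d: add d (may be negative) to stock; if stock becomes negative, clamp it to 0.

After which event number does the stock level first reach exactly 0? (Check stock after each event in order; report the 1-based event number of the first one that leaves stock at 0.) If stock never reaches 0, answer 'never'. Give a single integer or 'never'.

Answer: 2

Derivation:
Processing events:
Start: stock = 5
  Event 1 (return 7): 5 + 7 = 12
  Event 2 (sale 18): sell min(18,12)=12. stock: 12 - 12 = 0. total_sold = 12
  Event 3 (sale 2): sell min(2,0)=0. stock: 0 - 0 = 0. total_sold = 12
  Event 4 (sale 25): sell min(25,0)=0. stock: 0 - 0 = 0. total_sold = 12
  Event 5 (sale 8): sell min(8,0)=0. stock: 0 - 0 = 0. total_sold = 12
  Event 6 (sale 16): sell min(16,0)=0. stock: 0 - 0 = 0. total_sold = 12
  Event 7 (sale 24): sell min(24,0)=0. stock: 0 - 0 = 0. total_sold = 12
  Event 8 (sale 19): sell min(19,0)=0. stock: 0 - 0 = 0. total_sold = 12
  Event 9 (return 8): 0 + 8 = 8
  Event 10 (sale 24): sell min(24,8)=8. stock: 8 - 8 = 0. total_sold = 20
  Event 11 (sale 11): sell min(11,0)=0. stock: 0 - 0 = 0. total_sold = 20
  Event 12 (sale 15): sell min(15,0)=0. stock: 0 - 0 = 0. total_sold = 20
  Event 13 (restock 16): 0 + 16 = 16
  Event 14 (restock 33): 16 + 33 = 49
  Event 15 (adjust -5): 49 + -5 = 44
  Event 16 (restock 10): 44 + 10 = 54
Final: stock = 54, total_sold = 20

First zero at event 2.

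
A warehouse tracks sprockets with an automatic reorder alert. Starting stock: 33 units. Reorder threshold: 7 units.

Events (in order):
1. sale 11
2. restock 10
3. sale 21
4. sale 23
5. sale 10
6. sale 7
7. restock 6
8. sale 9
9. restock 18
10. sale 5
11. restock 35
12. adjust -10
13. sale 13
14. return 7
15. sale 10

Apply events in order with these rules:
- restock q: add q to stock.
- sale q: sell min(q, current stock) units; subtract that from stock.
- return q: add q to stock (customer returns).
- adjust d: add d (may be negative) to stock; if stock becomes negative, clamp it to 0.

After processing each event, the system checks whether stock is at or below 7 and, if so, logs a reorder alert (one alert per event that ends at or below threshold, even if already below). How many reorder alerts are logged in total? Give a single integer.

Answer: 5

Derivation:
Processing events:
Start: stock = 33
  Event 1 (sale 11): sell min(11,33)=11. stock: 33 - 11 = 22. total_sold = 11
  Event 2 (restock 10): 22 + 10 = 32
  Event 3 (sale 21): sell min(21,32)=21. stock: 32 - 21 = 11. total_sold = 32
  Event 4 (sale 23): sell min(23,11)=11. stock: 11 - 11 = 0. total_sold = 43
  Event 5 (sale 10): sell min(10,0)=0. stock: 0 - 0 = 0. total_sold = 43
  Event 6 (sale 7): sell min(7,0)=0. stock: 0 - 0 = 0. total_sold = 43
  Event 7 (restock 6): 0 + 6 = 6
  Event 8 (sale 9): sell min(9,6)=6. stock: 6 - 6 = 0. total_sold = 49
  Event 9 (restock 18): 0 + 18 = 18
  Event 10 (sale 5): sell min(5,18)=5. stock: 18 - 5 = 13. total_sold = 54
  Event 11 (restock 35): 13 + 35 = 48
  Event 12 (adjust -10): 48 + -10 = 38
  Event 13 (sale 13): sell min(13,38)=13. stock: 38 - 13 = 25. total_sold = 67
  Event 14 (return 7): 25 + 7 = 32
  Event 15 (sale 10): sell min(10,32)=10. stock: 32 - 10 = 22. total_sold = 77
Final: stock = 22, total_sold = 77

Checking against threshold 7:
  After event 1: stock=22 > 7
  After event 2: stock=32 > 7
  After event 3: stock=11 > 7
  After event 4: stock=0 <= 7 -> ALERT
  After event 5: stock=0 <= 7 -> ALERT
  After event 6: stock=0 <= 7 -> ALERT
  After event 7: stock=6 <= 7 -> ALERT
  After event 8: stock=0 <= 7 -> ALERT
  After event 9: stock=18 > 7
  After event 10: stock=13 > 7
  After event 11: stock=48 > 7
  After event 12: stock=38 > 7
  After event 13: stock=25 > 7
  After event 14: stock=32 > 7
  After event 15: stock=22 > 7
Alert events: [4, 5, 6, 7, 8]. Count = 5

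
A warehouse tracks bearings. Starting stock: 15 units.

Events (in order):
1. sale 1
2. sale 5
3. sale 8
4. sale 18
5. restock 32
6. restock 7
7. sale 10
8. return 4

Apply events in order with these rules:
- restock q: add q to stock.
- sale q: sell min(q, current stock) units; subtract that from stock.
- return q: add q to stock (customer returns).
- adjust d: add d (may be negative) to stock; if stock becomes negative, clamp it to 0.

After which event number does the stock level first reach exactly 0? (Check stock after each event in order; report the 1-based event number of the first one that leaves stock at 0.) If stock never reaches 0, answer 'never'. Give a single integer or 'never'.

Answer: 4

Derivation:
Processing events:
Start: stock = 15
  Event 1 (sale 1): sell min(1,15)=1. stock: 15 - 1 = 14. total_sold = 1
  Event 2 (sale 5): sell min(5,14)=5. stock: 14 - 5 = 9. total_sold = 6
  Event 3 (sale 8): sell min(8,9)=8. stock: 9 - 8 = 1. total_sold = 14
  Event 4 (sale 18): sell min(18,1)=1. stock: 1 - 1 = 0. total_sold = 15
  Event 5 (restock 32): 0 + 32 = 32
  Event 6 (restock 7): 32 + 7 = 39
  Event 7 (sale 10): sell min(10,39)=10. stock: 39 - 10 = 29. total_sold = 25
  Event 8 (return 4): 29 + 4 = 33
Final: stock = 33, total_sold = 25

First zero at event 4.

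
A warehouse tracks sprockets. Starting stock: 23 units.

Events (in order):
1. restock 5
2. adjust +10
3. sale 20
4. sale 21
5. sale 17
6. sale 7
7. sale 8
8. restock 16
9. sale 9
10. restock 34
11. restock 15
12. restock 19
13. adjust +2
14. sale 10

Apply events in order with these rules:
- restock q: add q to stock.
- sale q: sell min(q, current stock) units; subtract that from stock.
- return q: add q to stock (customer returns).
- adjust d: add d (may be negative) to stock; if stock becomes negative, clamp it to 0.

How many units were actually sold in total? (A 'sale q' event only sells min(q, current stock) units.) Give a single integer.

Answer: 57

Derivation:
Processing events:
Start: stock = 23
  Event 1 (restock 5): 23 + 5 = 28
  Event 2 (adjust +10): 28 + 10 = 38
  Event 3 (sale 20): sell min(20,38)=20. stock: 38 - 20 = 18. total_sold = 20
  Event 4 (sale 21): sell min(21,18)=18. stock: 18 - 18 = 0. total_sold = 38
  Event 5 (sale 17): sell min(17,0)=0. stock: 0 - 0 = 0. total_sold = 38
  Event 6 (sale 7): sell min(7,0)=0. stock: 0 - 0 = 0. total_sold = 38
  Event 7 (sale 8): sell min(8,0)=0. stock: 0 - 0 = 0. total_sold = 38
  Event 8 (restock 16): 0 + 16 = 16
  Event 9 (sale 9): sell min(9,16)=9. stock: 16 - 9 = 7. total_sold = 47
  Event 10 (restock 34): 7 + 34 = 41
  Event 11 (restock 15): 41 + 15 = 56
  Event 12 (restock 19): 56 + 19 = 75
  Event 13 (adjust +2): 75 + 2 = 77
  Event 14 (sale 10): sell min(10,77)=10. stock: 77 - 10 = 67. total_sold = 57
Final: stock = 67, total_sold = 57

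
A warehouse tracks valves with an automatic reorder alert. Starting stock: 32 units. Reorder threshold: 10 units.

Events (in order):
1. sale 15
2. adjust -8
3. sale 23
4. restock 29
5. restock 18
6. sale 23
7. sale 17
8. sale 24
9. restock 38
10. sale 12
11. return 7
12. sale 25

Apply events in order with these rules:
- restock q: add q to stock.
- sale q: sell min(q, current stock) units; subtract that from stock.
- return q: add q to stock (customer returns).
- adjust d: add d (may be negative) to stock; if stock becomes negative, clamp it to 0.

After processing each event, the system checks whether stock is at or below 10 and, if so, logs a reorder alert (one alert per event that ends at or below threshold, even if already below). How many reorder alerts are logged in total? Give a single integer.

Answer: 5

Derivation:
Processing events:
Start: stock = 32
  Event 1 (sale 15): sell min(15,32)=15. stock: 32 - 15 = 17. total_sold = 15
  Event 2 (adjust -8): 17 + -8 = 9
  Event 3 (sale 23): sell min(23,9)=9. stock: 9 - 9 = 0. total_sold = 24
  Event 4 (restock 29): 0 + 29 = 29
  Event 5 (restock 18): 29 + 18 = 47
  Event 6 (sale 23): sell min(23,47)=23. stock: 47 - 23 = 24. total_sold = 47
  Event 7 (sale 17): sell min(17,24)=17. stock: 24 - 17 = 7. total_sold = 64
  Event 8 (sale 24): sell min(24,7)=7. stock: 7 - 7 = 0. total_sold = 71
  Event 9 (restock 38): 0 + 38 = 38
  Event 10 (sale 12): sell min(12,38)=12. stock: 38 - 12 = 26. total_sold = 83
  Event 11 (return 7): 26 + 7 = 33
  Event 12 (sale 25): sell min(25,33)=25. stock: 33 - 25 = 8. total_sold = 108
Final: stock = 8, total_sold = 108

Checking against threshold 10:
  After event 1: stock=17 > 10
  After event 2: stock=9 <= 10 -> ALERT
  After event 3: stock=0 <= 10 -> ALERT
  After event 4: stock=29 > 10
  After event 5: stock=47 > 10
  After event 6: stock=24 > 10
  After event 7: stock=7 <= 10 -> ALERT
  After event 8: stock=0 <= 10 -> ALERT
  After event 9: stock=38 > 10
  After event 10: stock=26 > 10
  After event 11: stock=33 > 10
  After event 12: stock=8 <= 10 -> ALERT
Alert events: [2, 3, 7, 8, 12]. Count = 5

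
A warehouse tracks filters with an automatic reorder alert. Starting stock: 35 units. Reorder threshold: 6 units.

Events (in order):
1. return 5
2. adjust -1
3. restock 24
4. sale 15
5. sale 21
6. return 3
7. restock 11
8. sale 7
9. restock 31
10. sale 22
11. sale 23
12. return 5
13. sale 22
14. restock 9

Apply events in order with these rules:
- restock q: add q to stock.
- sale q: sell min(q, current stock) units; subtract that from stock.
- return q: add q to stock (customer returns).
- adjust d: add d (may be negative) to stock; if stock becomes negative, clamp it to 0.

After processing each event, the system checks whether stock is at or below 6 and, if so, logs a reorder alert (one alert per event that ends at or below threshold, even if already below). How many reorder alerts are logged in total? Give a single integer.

Answer: 1

Derivation:
Processing events:
Start: stock = 35
  Event 1 (return 5): 35 + 5 = 40
  Event 2 (adjust -1): 40 + -1 = 39
  Event 3 (restock 24): 39 + 24 = 63
  Event 4 (sale 15): sell min(15,63)=15. stock: 63 - 15 = 48. total_sold = 15
  Event 5 (sale 21): sell min(21,48)=21. stock: 48 - 21 = 27. total_sold = 36
  Event 6 (return 3): 27 + 3 = 30
  Event 7 (restock 11): 30 + 11 = 41
  Event 8 (sale 7): sell min(7,41)=7. stock: 41 - 7 = 34. total_sold = 43
  Event 9 (restock 31): 34 + 31 = 65
  Event 10 (sale 22): sell min(22,65)=22. stock: 65 - 22 = 43. total_sold = 65
  Event 11 (sale 23): sell min(23,43)=23. stock: 43 - 23 = 20. total_sold = 88
  Event 12 (return 5): 20 + 5 = 25
  Event 13 (sale 22): sell min(22,25)=22. stock: 25 - 22 = 3. total_sold = 110
  Event 14 (restock 9): 3 + 9 = 12
Final: stock = 12, total_sold = 110

Checking against threshold 6:
  After event 1: stock=40 > 6
  After event 2: stock=39 > 6
  After event 3: stock=63 > 6
  After event 4: stock=48 > 6
  After event 5: stock=27 > 6
  After event 6: stock=30 > 6
  After event 7: stock=41 > 6
  After event 8: stock=34 > 6
  After event 9: stock=65 > 6
  After event 10: stock=43 > 6
  After event 11: stock=20 > 6
  After event 12: stock=25 > 6
  After event 13: stock=3 <= 6 -> ALERT
  After event 14: stock=12 > 6
Alert events: [13]. Count = 1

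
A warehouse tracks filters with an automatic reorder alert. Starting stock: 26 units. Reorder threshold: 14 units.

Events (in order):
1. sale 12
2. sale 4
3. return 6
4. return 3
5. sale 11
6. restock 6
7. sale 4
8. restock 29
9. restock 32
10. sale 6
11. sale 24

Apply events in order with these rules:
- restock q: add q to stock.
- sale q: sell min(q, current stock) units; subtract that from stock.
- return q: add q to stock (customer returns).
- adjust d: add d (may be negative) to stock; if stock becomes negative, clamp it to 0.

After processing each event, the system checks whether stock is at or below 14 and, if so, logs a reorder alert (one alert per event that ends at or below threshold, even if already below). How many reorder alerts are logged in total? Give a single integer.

Processing events:
Start: stock = 26
  Event 1 (sale 12): sell min(12,26)=12. stock: 26 - 12 = 14. total_sold = 12
  Event 2 (sale 4): sell min(4,14)=4. stock: 14 - 4 = 10. total_sold = 16
  Event 3 (return 6): 10 + 6 = 16
  Event 4 (return 3): 16 + 3 = 19
  Event 5 (sale 11): sell min(11,19)=11. stock: 19 - 11 = 8. total_sold = 27
  Event 6 (restock 6): 8 + 6 = 14
  Event 7 (sale 4): sell min(4,14)=4. stock: 14 - 4 = 10. total_sold = 31
  Event 8 (restock 29): 10 + 29 = 39
  Event 9 (restock 32): 39 + 32 = 71
  Event 10 (sale 6): sell min(6,71)=6. stock: 71 - 6 = 65. total_sold = 37
  Event 11 (sale 24): sell min(24,65)=24. stock: 65 - 24 = 41. total_sold = 61
Final: stock = 41, total_sold = 61

Checking against threshold 14:
  After event 1: stock=14 <= 14 -> ALERT
  After event 2: stock=10 <= 14 -> ALERT
  After event 3: stock=16 > 14
  After event 4: stock=19 > 14
  After event 5: stock=8 <= 14 -> ALERT
  After event 6: stock=14 <= 14 -> ALERT
  After event 7: stock=10 <= 14 -> ALERT
  After event 8: stock=39 > 14
  After event 9: stock=71 > 14
  After event 10: stock=65 > 14
  After event 11: stock=41 > 14
Alert events: [1, 2, 5, 6, 7]. Count = 5

Answer: 5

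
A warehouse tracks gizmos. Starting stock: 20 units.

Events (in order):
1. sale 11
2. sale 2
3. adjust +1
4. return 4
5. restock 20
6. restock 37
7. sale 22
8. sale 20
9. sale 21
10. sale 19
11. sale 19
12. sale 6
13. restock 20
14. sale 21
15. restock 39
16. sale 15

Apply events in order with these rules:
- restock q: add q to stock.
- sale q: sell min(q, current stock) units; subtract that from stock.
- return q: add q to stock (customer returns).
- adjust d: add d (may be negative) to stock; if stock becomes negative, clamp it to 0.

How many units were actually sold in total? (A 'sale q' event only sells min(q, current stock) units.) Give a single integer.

Answer: 117

Derivation:
Processing events:
Start: stock = 20
  Event 1 (sale 11): sell min(11,20)=11. stock: 20 - 11 = 9. total_sold = 11
  Event 2 (sale 2): sell min(2,9)=2. stock: 9 - 2 = 7. total_sold = 13
  Event 3 (adjust +1): 7 + 1 = 8
  Event 4 (return 4): 8 + 4 = 12
  Event 5 (restock 20): 12 + 20 = 32
  Event 6 (restock 37): 32 + 37 = 69
  Event 7 (sale 22): sell min(22,69)=22. stock: 69 - 22 = 47. total_sold = 35
  Event 8 (sale 20): sell min(20,47)=20. stock: 47 - 20 = 27. total_sold = 55
  Event 9 (sale 21): sell min(21,27)=21. stock: 27 - 21 = 6. total_sold = 76
  Event 10 (sale 19): sell min(19,6)=6. stock: 6 - 6 = 0. total_sold = 82
  Event 11 (sale 19): sell min(19,0)=0. stock: 0 - 0 = 0. total_sold = 82
  Event 12 (sale 6): sell min(6,0)=0. stock: 0 - 0 = 0. total_sold = 82
  Event 13 (restock 20): 0 + 20 = 20
  Event 14 (sale 21): sell min(21,20)=20. stock: 20 - 20 = 0. total_sold = 102
  Event 15 (restock 39): 0 + 39 = 39
  Event 16 (sale 15): sell min(15,39)=15. stock: 39 - 15 = 24. total_sold = 117
Final: stock = 24, total_sold = 117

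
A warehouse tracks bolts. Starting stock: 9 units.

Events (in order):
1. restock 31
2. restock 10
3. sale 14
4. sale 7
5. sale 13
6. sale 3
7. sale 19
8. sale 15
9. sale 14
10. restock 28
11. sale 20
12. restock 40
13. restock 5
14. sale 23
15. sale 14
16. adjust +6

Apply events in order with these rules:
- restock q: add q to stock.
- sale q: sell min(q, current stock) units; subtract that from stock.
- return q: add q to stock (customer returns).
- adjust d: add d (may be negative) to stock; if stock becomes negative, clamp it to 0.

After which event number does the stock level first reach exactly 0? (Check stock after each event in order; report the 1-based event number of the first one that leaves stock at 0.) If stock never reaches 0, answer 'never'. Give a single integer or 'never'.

Processing events:
Start: stock = 9
  Event 1 (restock 31): 9 + 31 = 40
  Event 2 (restock 10): 40 + 10 = 50
  Event 3 (sale 14): sell min(14,50)=14. stock: 50 - 14 = 36. total_sold = 14
  Event 4 (sale 7): sell min(7,36)=7. stock: 36 - 7 = 29. total_sold = 21
  Event 5 (sale 13): sell min(13,29)=13. stock: 29 - 13 = 16. total_sold = 34
  Event 6 (sale 3): sell min(3,16)=3. stock: 16 - 3 = 13. total_sold = 37
  Event 7 (sale 19): sell min(19,13)=13. stock: 13 - 13 = 0. total_sold = 50
  Event 8 (sale 15): sell min(15,0)=0. stock: 0 - 0 = 0. total_sold = 50
  Event 9 (sale 14): sell min(14,0)=0. stock: 0 - 0 = 0. total_sold = 50
  Event 10 (restock 28): 0 + 28 = 28
  Event 11 (sale 20): sell min(20,28)=20. stock: 28 - 20 = 8. total_sold = 70
  Event 12 (restock 40): 8 + 40 = 48
  Event 13 (restock 5): 48 + 5 = 53
  Event 14 (sale 23): sell min(23,53)=23. stock: 53 - 23 = 30. total_sold = 93
  Event 15 (sale 14): sell min(14,30)=14. stock: 30 - 14 = 16. total_sold = 107
  Event 16 (adjust +6): 16 + 6 = 22
Final: stock = 22, total_sold = 107

First zero at event 7.

Answer: 7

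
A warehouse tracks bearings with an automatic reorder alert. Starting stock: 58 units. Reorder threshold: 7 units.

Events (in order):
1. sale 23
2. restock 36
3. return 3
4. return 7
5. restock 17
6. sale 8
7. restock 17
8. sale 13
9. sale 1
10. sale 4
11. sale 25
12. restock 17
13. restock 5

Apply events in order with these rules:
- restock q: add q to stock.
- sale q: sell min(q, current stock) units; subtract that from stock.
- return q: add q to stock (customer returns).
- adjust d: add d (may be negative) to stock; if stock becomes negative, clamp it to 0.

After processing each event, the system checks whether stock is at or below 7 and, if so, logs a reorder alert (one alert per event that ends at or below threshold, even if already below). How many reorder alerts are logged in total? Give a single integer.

Answer: 0

Derivation:
Processing events:
Start: stock = 58
  Event 1 (sale 23): sell min(23,58)=23. stock: 58 - 23 = 35. total_sold = 23
  Event 2 (restock 36): 35 + 36 = 71
  Event 3 (return 3): 71 + 3 = 74
  Event 4 (return 7): 74 + 7 = 81
  Event 5 (restock 17): 81 + 17 = 98
  Event 6 (sale 8): sell min(8,98)=8. stock: 98 - 8 = 90. total_sold = 31
  Event 7 (restock 17): 90 + 17 = 107
  Event 8 (sale 13): sell min(13,107)=13. stock: 107 - 13 = 94. total_sold = 44
  Event 9 (sale 1): sell min(1,94)=1. stock: 94 - 1 = 93. total_sold = 45
  Event 10 (sale 4): sell min(4,93)=4. stock: 93 - 4 = 89. total_sold = 49
  Event 11 (sale 25): sell min(25,89)=25. stock: 89 - 25 = 64. total_sold = 74
  Event 12 (restock 17): 64 + 17 = 81
  Event 13 (restock 5): 81 + 5 = 86
Final: stock = 86, total_sold = 74

Checking against threshold 7:
  After event 1: stock=35 > 7
  After event 2: stock=71 > 7
  After event 3: stock=74 > 7
  After event 4: stock=81 > 7
  After event 5: stock=98 > 7
  After event 6: stock=90 > 7
  After event 7: stock=107 > 7
  After event 8: stock=94 > 7
  After event 9: stock=93 > 7
  After event 10: stock=89 > 7
  After event 11: stock=64 > 7
  After event 12: stock=81 > 7
  After event 13: stock=86 > 7
Alert events: []. Count = 0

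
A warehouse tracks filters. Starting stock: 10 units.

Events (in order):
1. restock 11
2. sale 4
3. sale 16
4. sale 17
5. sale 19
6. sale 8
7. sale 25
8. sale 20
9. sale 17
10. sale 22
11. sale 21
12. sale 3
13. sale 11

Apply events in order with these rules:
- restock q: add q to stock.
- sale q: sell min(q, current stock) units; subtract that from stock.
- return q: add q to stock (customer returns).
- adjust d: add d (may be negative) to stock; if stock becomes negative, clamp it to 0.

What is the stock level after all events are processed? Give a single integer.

Processing events:
Start: stock = 10
  Event 1 (restock 11): 10 + 11 = 21
  Event 2 (sale 4): sell min(4,21)=4. stock: 21 - 4 = 17. total_sold = 4
  Event 3 (sale 16): sell min(16,17)=16. stock: 17 - 16 = 1. total_sold = 20
  Event 4 (sale 17): sell min(17,1)=1. stock: 1 - 1 = 0. total_sold = 21
  Event 5 (sale 19): sell min(19,0)=0. stock: 0 - 0 = 0. total_sold = 21
  Event 6 (sale 8): sell min(8,0)=0. stock: 0 - 0 = 0. total_sold = 21
  Event 7 (sale 25): sell min(25,0)=0. stock: 0 - 0 = 0. total_sold = 21
  Event 8 (sale 20): sell min(20,0)=0. stock: 0 - 0 = 0. total_sold = 21
  Event 9 (sale 17): sell min(17,0)=0. stock: 0 - 0 = 0. total_sold = 21
  Event 10 (sale 22): sell min(22,0)=0. stock: 0 - 0 = 0. total_sold = 21
  Event 11 (sale 21): sell min(21,0)=0. stock: 0 - 0 = 0. total_sold = 21
  Event 12 (sale 3): sell min(3,0)=0. stock: 0 - 0 = 0. total_sold = 21
  Event 13 (sale 11): sell min(11,0)=0. stock: 0 - 0 = 0. total_sold = 21
Final: stock = 0, total_sold = 21

Answer: 0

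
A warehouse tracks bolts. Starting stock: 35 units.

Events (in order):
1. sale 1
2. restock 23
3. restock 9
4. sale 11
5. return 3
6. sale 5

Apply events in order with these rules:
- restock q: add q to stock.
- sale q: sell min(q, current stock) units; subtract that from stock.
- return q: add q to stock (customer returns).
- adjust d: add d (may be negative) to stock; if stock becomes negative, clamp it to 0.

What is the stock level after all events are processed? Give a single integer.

Answer: 53

Derivation:
Processing events:
Start: stock = 35
  Event 1 (sale 1): sell min(1,35)=1. stock: 35 - 1 = 34. total_sold = 1
  Event 2 (restock 23): 34 + 23 = 57
  Event 3 (restock 9): 57 + 9 = 66
  Event 4 (sale 11): sell min(11,66)=11. stock: 66 - 11 = 55. total_sold = 12
  Event 5 (return 3): 55 + 3 = 58
  Event 6 (sale 5): sell min(5,58)=5. stock: 58 - 5 = 53. total_sold = 17
Final: stock = 53, total_sold = 17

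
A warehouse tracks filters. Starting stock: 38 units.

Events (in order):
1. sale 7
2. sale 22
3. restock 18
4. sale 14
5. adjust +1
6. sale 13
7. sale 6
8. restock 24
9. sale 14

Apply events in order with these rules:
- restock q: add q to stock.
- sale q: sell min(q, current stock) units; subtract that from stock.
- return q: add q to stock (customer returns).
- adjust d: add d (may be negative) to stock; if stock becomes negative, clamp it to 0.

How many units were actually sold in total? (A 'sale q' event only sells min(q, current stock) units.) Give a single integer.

Answer: 71

Derivation:
Processing events:
Start: stock = 38
  Event 1 (sale 7): sell min(7,38)=7. stock: 38 - 7 = 31. total_sold = 7
  Event 2 (sale 22): sell min(22,31)=22. stock: 31 - 22 = 9. total_sold = 29
  Event 3 (restock 18): 9 + 18 = 27
  Event 4 (sale 14): sell min(14,27)=14. stock: 27 - 14 = 13. total_sold = 43
  Event 5 (adjust +1): 13 + 1 = 14
  Event 6 (sale 13): sell min(13,14)=13. stock: 14 - 13 = 1. total_sold = 56
  Event 7 (sale 6): sell min(6,1)=1. stock: 1 - 1 = 0. total_sold = 57
  Event 8 (restock 24): 0 + 24 = 24
  Event 9 (sale 14): sell min(14,24)=14. stock: 24 - 14 = 10. total_sold = 71
Final: stock = 10, total_sold = 71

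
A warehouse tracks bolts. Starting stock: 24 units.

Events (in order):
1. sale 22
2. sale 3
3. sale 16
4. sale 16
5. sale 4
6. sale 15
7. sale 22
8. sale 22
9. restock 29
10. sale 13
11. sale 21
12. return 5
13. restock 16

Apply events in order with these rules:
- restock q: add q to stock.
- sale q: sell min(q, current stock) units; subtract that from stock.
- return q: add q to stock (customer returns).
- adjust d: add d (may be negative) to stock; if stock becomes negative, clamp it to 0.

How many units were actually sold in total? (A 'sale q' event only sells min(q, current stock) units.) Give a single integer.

Processing events:
Start: stock = 24
  Event 1 (sale 22): sell min(22,24)=22. stock: 24 - 22 = 2. total_sold = 22
  Event 2 (sale 3): sell min(3,2)=2. stock: 2 - 2 = 0. total_sold = 24
  Event 3 (sale 16): sell min(16,0)=0. stock: 0 - 0 = 0. total_sold = 24
  Event 4 (sale 16): sell min(16,0)=0. stock: 0 - 0 = 0. total_sold = 24
  Event 5 (sale 4): sell min(4,0)=0. stock: 0 - 0 = 0. total_sold = 24
  Event 6 (sale 15): sell min(15,0)=0. stock: 0 - 0 = 0. total_sold = 24
  Event 7 (sale 22): sell min(22,0)=0. stock: 0 - 0 = 0. total_sold = 24
  Event 8 (sale 22): sell min(22,0)=0. stock: 0 - 0 = 0. total_sold = 24
  Event 9 (restock 29): 0 + 29 = 29
  Event 10 (sale 13): sell min(13,29)=13. stock: 29 - 13 = 16. total_sold = 37
  Event 11 (sale 21): sell min(21,16)=16. stock: 16 - 16 = 0. total_sold = 53
  Event 12 (return 5): 0 + 5 = 5
  Event 13 (restock 16): 5 + 16 = 21
Final: stock = 21, total_sold = 53

Answer: 53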